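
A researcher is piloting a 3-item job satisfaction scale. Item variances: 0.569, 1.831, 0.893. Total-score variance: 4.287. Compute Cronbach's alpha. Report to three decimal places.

α = 0.348

ΣVar(i) = 0.569 + 1.831 + 0.893 = 3.293
α = (k/(k−1))·(1 − ΣVar(i)/total variance) = (3/2)·(1 − 3.293/4.287) = 0.348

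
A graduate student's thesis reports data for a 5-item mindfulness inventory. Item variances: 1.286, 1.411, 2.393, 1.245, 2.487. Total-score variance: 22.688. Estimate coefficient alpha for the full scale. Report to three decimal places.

Σσᵢ² = 1.286 + 1.411 + 2.393 + 1.245 + 2.487 = 8.822
α = (k/(k−1))·(1 − Σσᵢ²/Var(T)) = (5/4)·(1 − 8.822/22.688) = 0.764

coefficient alpha = 0.764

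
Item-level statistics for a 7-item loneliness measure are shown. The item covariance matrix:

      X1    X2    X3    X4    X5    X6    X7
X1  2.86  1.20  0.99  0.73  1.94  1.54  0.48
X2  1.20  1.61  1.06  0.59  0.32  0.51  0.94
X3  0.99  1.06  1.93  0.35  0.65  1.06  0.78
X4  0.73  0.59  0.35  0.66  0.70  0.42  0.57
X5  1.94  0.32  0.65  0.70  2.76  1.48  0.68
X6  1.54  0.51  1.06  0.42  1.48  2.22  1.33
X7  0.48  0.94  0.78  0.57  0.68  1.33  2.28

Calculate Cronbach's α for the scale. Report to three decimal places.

ΣVar(i) = 2.86 + 1.61 + 1.93 + 0.66 + 2.76 + 2.22 + 2.28 = 14.32
Σ_{i<j} σ_ij = 18.32
σ²_total = 14.32 + 2 × 18.32 = 50.96
α = (k/(k−1))·(1 − ΣVar(i)/σ²_total) = (7/6)·(1 − 14.32/50.96) = 0.839

α = 0.839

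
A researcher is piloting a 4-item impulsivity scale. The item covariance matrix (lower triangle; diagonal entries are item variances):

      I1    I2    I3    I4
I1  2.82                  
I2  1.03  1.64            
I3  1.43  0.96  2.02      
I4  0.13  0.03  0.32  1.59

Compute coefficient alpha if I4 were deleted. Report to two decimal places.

coefficient alpha = 0.77

Remaining items: I1, I2, I3 (k = 3).
sum of item variances = 2.82 + 1.64 + 2.02 = 6.48
Var(T) = 6.48 + 2 × 3.42 = 13.32
α (item deleted) = (3/2)·(1 − 6.48/13.32) = 0.77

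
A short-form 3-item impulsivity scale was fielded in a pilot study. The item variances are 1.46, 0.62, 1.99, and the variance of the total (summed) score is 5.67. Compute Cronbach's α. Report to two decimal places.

α = 0.42

Σσᵢ² = 1.46 + 0.62 + 1.99 = 4.07
α = (k/(k−1))·(1 − Σσᵢ²/σ²_total) = (3/2)·(1 − 4.07/5.67) = 0.42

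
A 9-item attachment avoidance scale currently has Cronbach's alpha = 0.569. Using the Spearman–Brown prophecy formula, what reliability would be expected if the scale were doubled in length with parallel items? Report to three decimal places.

Length factor m = 2
α' = m·α / (1 + (m−1)·α)
   = 2 × 0.569 / (1 + (2 − 1) × 0.569)
   = 1.1380 / 1.5690 = 0.725

predicted reliability = 0.725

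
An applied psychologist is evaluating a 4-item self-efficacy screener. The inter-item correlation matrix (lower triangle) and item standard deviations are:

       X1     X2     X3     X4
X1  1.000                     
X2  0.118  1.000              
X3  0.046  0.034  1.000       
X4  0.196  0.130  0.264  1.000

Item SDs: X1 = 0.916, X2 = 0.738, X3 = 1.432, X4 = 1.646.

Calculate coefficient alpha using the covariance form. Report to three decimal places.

coefficient alpha = 0.386

Σσ²ᵢ = 0.916² + 0.738² + 1.432² + 1.646² = 6.1436
Covariances σ_ij = r_ij · s_i · s_j:
  σ(X1,X2) = 0.118 × 0.916 × 0.738 = 0.0798
  σ(X1,X3) = 0.046 × 0.916 × 1.432 = 0.0603
  σ(X1,X4) = 0.196 × 0.916 × 1.646 = 0.2955
  σ(X2,X3) = 0.034 × 0.738 × 1.432 = 0.0359
  σ(X2,X4) = 0.130 × 0.738 × 1.646 = 0.1579
  σ(X3,X4) = 0.264 × 1.432 × 1.646 = 0.6223
σ²_T = Σσ²ᵢ + 2·Σσ_ij = 6.1436 + 2 × 1.2517 = 8.6470
α = (4/3)·(1 − 6.1436/8.6470) = 0.386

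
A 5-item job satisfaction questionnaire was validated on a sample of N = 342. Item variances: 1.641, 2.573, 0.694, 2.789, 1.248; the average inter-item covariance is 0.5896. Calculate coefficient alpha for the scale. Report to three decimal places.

α = 0.711

Σσᵢ² = 1.641 + 2.573 + 0.694 + 2.789 + 1.248 = 8.945
Sum of the 10 distinct covariances = 10 × 0.5896 = 5.8960
σ²_total = Σσᵢ² + 2·Σcov = 8.945 + 2 × 5.8960 = 20.7370
α = (5/4)·(1 − 8.945/20.7370) = 0.711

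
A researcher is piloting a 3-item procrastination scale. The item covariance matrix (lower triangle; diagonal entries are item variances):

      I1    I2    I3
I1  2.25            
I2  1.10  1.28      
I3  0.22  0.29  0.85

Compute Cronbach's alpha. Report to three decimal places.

Σσ²ᵢ = 2.25 + 1.28 + 0.85 = 4.38
Sum of the distinct covariances = 1.61
Var(T) = 4.38 + 2 × 1.61 = 7.60
α = (k/(k−1))·(1 − Σσ²ᵢ/Var(T)) = (3/2)·(1 − 4.38/7.60) = 0.636

Cronbach's alpha = 0.636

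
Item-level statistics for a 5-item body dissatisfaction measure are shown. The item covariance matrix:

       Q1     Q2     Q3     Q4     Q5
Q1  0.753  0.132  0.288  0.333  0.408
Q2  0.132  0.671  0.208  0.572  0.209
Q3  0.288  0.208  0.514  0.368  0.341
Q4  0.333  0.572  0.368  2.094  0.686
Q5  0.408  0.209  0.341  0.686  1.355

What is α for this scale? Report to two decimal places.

ΣVar(i) = 0.753 + 0.671 + 0.514 + 2.094 + 1.355 = 5.387
Sum of the distinct covariances = 3.545
σ²_total = 5.387 + 2 × 3.545 = 12.477
α = (k/(k−1))·(1 − ΣVar(i)/σ²_total) = (5/4)·(1 − 5.387/12.477) = 0.71

α = 0.71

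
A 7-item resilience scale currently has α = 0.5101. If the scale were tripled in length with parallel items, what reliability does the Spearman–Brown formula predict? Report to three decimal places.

Length factor m = 3
α' = m·α / (1 + (m−1)·α)
   = 3 × 0.5101 / (1 + (3 − 1) × 0.5101)
   = 1.5303 / 2.0202 = 0.757

predicted reliability = 0.757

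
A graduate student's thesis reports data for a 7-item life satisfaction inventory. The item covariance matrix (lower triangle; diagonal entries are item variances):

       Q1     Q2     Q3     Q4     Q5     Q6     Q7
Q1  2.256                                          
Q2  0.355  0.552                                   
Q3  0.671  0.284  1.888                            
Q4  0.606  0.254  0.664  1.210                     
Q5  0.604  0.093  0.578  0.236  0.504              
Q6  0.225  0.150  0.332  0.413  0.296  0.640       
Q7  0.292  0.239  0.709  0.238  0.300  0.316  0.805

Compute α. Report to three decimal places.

α = 0.778

ΣVar(i) = 2.256 + 0.552 + 1.888 + 1.210 + 0.504 + 0.640 + 0.805 = 7.855
Sum of the distinct covariances = 7.855
total variance = 7.855 + 2 × 7.855 = 23.565
α = (k/(k−1))·(1 − ΣVar(i)/total variance) = (7/6)·(1 − 7.855/23.565) = 0.778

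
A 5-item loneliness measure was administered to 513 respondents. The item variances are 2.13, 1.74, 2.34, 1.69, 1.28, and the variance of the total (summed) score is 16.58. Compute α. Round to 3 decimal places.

ΣVar(i) = 2.13 + 1.74 + 2.34 + 1.69 + 1.28 = 9.18
α = (k/(k−1))·(1 − ΣVar(i)/σ²_total) = (5/4)·(1 − 9.18/16.58) = 0.558

α = 0.558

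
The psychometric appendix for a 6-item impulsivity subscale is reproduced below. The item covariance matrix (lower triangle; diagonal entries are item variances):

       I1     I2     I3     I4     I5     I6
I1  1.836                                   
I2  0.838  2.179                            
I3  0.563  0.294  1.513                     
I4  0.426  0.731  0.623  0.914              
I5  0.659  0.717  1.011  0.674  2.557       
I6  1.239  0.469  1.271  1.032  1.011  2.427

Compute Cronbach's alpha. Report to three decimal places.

α = 0.803

ΣVar(i) = 1.836 + 2.179 + 1.513 + 0.914 + 2.557 + 2.427 = 11.426
Sum of the distinct covariances = 11.558
total variance = 11.426 + 2 × 11.558 = 34.542
α = (k/(k−1))·(1 − ΣVar(i)/total variance) = (6/5)·(1 − 11.426/34.542) = 0.803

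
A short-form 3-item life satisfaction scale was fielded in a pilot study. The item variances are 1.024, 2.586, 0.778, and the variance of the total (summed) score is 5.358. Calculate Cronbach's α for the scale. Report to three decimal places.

sum of item variances = 1.024 + 2.586 + 0.778 = 4.388
α = (k/(k−1))·(1 − sum of item variances/σ²_total) = (3/2)·(1 − 4.388/5.358) = 0.272

α = 0.272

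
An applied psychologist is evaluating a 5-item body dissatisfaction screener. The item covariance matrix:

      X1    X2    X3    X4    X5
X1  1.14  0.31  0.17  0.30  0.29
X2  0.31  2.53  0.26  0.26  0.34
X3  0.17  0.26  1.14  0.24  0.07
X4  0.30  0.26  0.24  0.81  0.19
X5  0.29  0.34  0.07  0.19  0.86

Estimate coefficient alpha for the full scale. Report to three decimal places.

Σσ²ᵢ = 1.14 + 2.53 + 1.14 + 0.81 + 0.86 = 6.48
Sum of off-diagonal covariances = 2.43
σ²_T = 6.48 + 2 × 2.43 = 11.34
α = (k/(k−1))·(1 − Σσ²ᵢ/σ²_T) = (5/4)·(1 − 6.48/11.34) = 0.536

coefficient alpha = 0.536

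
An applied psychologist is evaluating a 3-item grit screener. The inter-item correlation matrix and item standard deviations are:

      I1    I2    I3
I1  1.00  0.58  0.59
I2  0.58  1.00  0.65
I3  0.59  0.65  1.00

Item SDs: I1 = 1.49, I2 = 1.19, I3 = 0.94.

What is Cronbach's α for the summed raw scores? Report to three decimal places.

Σσ²ᵢ = 1.49² + 1.19² + 0.94² = 4.5198
Covariances σ_ij = r_ij · s_i · s_j:
  σ(I1,I2) = 0.58 × 1.49 × 1.19 = 1.0284
  σ(I1,I3) = 0.59 × 1.49 × 0.94 = 0.8264
  σ(I2,I3) = 0.65 × 1.19 × 0.94 = 0.7271
σ²_T = Σσ²ᵢ + 2·Σσ_ij = 4.5198 + 2 × 2.5819 = 9.6836
α = (3/2)·(1 − 4.5198/9.6836) = 0.800

α = 0.800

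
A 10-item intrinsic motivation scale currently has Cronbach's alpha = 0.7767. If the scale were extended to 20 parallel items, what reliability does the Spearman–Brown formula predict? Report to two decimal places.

predicted reliability = 0.87

Length factor m = 20/10 = 2.0000
α' = m·α / (1 + (m−1)·α)
   = 20/10 × 0.7767 / (1 + (20/10 − 1) × 0.7767)
   = 1.5534 / 1.7767 = 0.87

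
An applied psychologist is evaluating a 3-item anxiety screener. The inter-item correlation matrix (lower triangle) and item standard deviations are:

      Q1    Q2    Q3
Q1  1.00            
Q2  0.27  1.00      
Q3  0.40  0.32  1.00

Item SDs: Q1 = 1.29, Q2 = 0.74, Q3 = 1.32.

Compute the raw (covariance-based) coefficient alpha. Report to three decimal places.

Σσ²ᵢ = 1.29² + 0.74² + 1.32² = 3.9541
Covariances σ_ij = r_ij · s_i · s_j:
  σ(Q1,Q2) = 0.27 × 1.29 × 0.74 = 0.2577
  σ(Q1,Q3) = 0.40 × 1.29 × 1.32 = 0.6811
  σ(Q2,Q3) = 0.32 × 0.74 × 1.32 = 0.3126
σ²_T = Σσ²ᵢ + 2·Σσ_ij = 3.9541 + 2 × 1.2514 = 6.4569
α = (3/2)·(1 − 3.9541/6.4569) = 0.581

α = 0.581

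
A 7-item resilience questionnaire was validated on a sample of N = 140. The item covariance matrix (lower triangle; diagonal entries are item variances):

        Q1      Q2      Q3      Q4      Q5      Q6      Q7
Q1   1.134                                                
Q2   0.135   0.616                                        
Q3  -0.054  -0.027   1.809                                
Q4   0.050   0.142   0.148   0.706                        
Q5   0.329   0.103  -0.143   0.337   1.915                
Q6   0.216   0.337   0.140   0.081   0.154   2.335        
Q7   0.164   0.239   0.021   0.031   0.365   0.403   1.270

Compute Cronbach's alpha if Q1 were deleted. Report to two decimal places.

α = 0.42

Remaining items: Q2, Q3, Q4, Q5, Q6, Q7 (k = 6).
Σσᵢ² = 0.616 + 1.809 + 0.706 + 1.915 + 2.335 + 1.270 = 8.651
total variance = 8.651 + 2 × 2.331 = 13.313
α (item deleted) = (6/5)·(1 − 8.651/13.313) = 0.42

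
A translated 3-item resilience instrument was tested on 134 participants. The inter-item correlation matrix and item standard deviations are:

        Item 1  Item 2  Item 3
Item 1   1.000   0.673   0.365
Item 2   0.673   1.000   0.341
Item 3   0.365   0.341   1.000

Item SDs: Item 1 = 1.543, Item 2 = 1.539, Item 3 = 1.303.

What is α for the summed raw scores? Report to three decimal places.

Σσ²ᵢ = 1.543² + 1.539² + 1.303² = 6.4472
Covariances σ_ij = r_ij · s_i · s_j:
  σ(Item 1,Item 2) = 0.673 × 1.543 × 1.539 = 1.5982
  σ(Item 1,Item 3) = 0.365 × 1.543 × 1.303 = 0.7338
  σ(Item 2,Item 3) = 0.341 × 1.539 × 1.303 = 0.6838
σ²_T = Σσ²ᵢ + 2·Σσ_ij = 6.4472 + 2 × 3.0158 = 12.4788
α = (3/2)·(1 − 6.4472/12.4788) = 0.725

α = 0.725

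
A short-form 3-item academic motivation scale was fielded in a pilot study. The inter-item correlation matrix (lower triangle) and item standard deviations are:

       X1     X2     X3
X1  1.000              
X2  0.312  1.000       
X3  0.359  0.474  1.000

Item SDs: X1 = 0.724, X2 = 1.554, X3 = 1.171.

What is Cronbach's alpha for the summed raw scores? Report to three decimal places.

Σσ²ᵢ = 0.724² + 1.554² + 1.171² = 4.3103
Covariances σ_ij = r_ij · s_i · s_j:
  σ(X1,X2) = 0.312 × 0.724 × 1.554 = 0.3510
  σ(X1,X3) = 0.359 × 0.724 × 1.171 = 0.3044
  σ(X2,X3) = 0.474 × 1.554 × 1.171 = 0.8626
σ²_T = Σσ²ᵢ + 2·Σσ_ij = 4.3103 + 2 × 1.5180 = 7.3463
α = (3/2)·(1 − 4.3103/7.3463) = 0.620

α = 0.620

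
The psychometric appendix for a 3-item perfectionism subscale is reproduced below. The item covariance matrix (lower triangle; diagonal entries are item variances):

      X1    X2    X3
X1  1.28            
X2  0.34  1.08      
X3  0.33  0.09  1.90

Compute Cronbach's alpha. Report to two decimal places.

Cronbach's alpha = 0.39

Σσ²ᵢ = 1.28 + 1.08 + 1.90 = 4.26
Sum of off-diagonal covariances = 0.76
σ²_T = 4.26 + 2 × 0.76 = 5.78
α = (k/(k−1))·(1 − Σσ²ᵢ/σ²_T) = (3/2)·(1 − 4.26/5.78) = 0.39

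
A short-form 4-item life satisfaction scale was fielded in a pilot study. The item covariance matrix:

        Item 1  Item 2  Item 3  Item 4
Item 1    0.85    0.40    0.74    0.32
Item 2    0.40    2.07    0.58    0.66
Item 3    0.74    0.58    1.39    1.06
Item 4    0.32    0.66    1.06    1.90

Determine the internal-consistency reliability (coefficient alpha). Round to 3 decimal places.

coefficient alpha = 0.730

Σσᵢ² = 0.85 + 2.07 + 1.39 + 1.90 = 6.21
Sum of the distinct covariances = 3.76
Var(T) = 6.21 + 2 × 3.76 = 13.73
α = (k/(k−1))·(1 − Σσᵢ²/Var(T)) = (4/3)·(1 − 6.21/13.73) = 0.730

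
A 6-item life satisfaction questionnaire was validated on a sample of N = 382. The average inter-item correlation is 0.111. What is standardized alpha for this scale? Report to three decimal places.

α = 0.428

Standardized α = k·r̄ / (1 + (k−1)·r̄) = 6 × 0.111 / (1 + 5 × 0.111)
  = 0.6660 / 1.5550 = 0.428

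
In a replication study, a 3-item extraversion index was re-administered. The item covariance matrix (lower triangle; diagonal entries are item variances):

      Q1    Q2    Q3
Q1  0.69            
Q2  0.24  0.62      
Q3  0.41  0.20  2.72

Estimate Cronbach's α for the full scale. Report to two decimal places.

Σσ²ᵢ = 0.69 + 0.62 + 2.72 = 4.03
Sum of the distinct covariances = 0.85
σ²_total = 4.03 + 2 × 0.85 = 5.73
α = (k/(k−1))·(1 − Σσ²ᵢ/σ²_total) = (3/2)·(1 − 4.03/5.73) = 0.45

α = 0.45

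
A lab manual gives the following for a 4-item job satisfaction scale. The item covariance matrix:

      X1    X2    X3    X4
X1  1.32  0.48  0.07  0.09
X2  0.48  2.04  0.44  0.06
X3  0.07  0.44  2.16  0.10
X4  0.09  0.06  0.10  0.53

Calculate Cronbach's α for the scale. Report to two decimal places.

Σσᵢ² = 1.32 + 2.04 + 2.16 + 0.53 = 6.05
Sum of off-diagonal covariances = 1.24
σ²_total = 6.05 + 2 × 1.24 = 8.53
α = (k/(k−1))·(1 − Σσᵢ²/σ²_total) = (4/3)·(1 − 6.05/8.53) = 0.39

Cronbach's α = 0.39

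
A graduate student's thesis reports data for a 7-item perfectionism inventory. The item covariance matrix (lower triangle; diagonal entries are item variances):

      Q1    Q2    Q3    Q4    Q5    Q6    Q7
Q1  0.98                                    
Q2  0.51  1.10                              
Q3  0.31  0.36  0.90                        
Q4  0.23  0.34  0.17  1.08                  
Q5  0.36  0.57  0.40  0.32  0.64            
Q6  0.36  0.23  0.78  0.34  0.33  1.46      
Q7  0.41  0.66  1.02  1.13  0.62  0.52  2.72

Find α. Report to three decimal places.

α = 0.807

ΣVar(i) = 0.98 + 1.10 + 0.90 + 1.08 + 0.64 + 1.46 + 2.72 = 8.88
Sum of off-diagonal covariances = 9.97
total variance = 8.88 + 2 × 9.97 = 28.82
α = (k/(k−1))·(1 − ΣVar(i)/total variance) = (7/6)·(1 − 8.88/28.82) = 0.807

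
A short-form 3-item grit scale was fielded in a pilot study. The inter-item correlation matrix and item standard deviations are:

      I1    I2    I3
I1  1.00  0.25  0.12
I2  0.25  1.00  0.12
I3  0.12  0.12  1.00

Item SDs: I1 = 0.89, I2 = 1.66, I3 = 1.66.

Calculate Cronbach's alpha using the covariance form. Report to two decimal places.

Σσ²ᵢ = 0.89² + 1.66² + 1.66² = 6.3033
Covariances σ_ij = r_ij · s_i · s_j:
  σ(I1,I2) = 0.25 × 0.89 × 1.66 = 0.3694
  σ(I1,I3) = 0.12 × 0.89 × 1.66 = 0.1773
  σ(I2,I3) = 0.12 × 1.66 × 1.66 = 0.3307
σ²_T = Σσ²ᵢ + 2·Σσ_ij = 6.3033 + 2 × 0.8774 = 8.0581
α = (3/2)·(1 − 6.3033/8.0581) = 0.33

Cronbach's alpha = 0.33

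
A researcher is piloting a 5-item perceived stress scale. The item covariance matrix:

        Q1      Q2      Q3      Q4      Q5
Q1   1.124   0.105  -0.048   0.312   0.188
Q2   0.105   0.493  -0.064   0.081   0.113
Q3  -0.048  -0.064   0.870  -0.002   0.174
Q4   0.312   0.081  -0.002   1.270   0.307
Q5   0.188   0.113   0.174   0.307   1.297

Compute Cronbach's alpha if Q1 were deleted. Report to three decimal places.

Cronbach's alpha = 0.315

Remaining items: Q2, Q3, Q4, Q5 (k = 4).
sum of item variances = 0.493 + 0.870 + 1.270 + 1.297 = 3.930
σ²_T = 3.930 + 2 × 0.609 = 5.148
α (item deleted) = (4/3)·(1 − 3.930/5.148) = 0.315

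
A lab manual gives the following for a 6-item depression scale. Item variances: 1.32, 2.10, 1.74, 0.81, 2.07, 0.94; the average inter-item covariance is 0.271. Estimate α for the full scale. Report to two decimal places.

sum of item variances = 1.32 + 2.10 + 1.74 + 0.81 + 2.07 + 0.94 = 8.98
Sum of the 15 distinct covariances = 15 × 0.271 = 4.065
σ²_total = sum of item variances + 2·Σcov = 8.98 + 2 × 4.065 = 17.110
α = (6/5)·(1 − 8.98/17.110) = 0.57

α = 0.57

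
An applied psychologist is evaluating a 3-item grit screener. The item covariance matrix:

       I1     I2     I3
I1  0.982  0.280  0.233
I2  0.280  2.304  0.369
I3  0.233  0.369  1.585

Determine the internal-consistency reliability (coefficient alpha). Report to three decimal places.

α = 0.399

sum of item variances = 0.982 + 2.304 + 1.585 = 4.871
Sum of off-diagonal covariances = 0.882
total variance = 4.871 + 2 × 0.882 = 6.635
α = (k/(k−1))·(1 − sum of item variances/total variance) = (3/2)·(1 − 4.871/6.635) = 0.399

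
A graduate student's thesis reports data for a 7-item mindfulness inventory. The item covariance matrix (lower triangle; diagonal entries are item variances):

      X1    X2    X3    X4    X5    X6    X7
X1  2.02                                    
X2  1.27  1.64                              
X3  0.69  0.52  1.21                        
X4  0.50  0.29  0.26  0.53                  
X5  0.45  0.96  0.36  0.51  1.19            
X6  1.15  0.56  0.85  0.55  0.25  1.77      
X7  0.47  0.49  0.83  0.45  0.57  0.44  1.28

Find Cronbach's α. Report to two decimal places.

Cronbach's α = 0.84

Σσᵢ² = 2.02 + 1.64 + 1.21 + 0.53 + 1.19 + 1.77 + 1.28 = 9.64
Sum of the distinct covariances = 12.42
σ²_T = 9.64 + 2 × 12.42 = 34.48
α = (k/(k−1))·(1 − Σσᵢ²/σ²_T) = (7/6)·(1 − 9.64/34.48) = 0.84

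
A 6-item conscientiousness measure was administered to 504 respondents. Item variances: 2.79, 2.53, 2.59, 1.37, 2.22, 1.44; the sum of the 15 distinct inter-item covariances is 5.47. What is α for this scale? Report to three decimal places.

α = 0.550

sum of item variances = 2.79 + 2.53 + 2.59 + 1.37 + 2.22 + 1.44 = 12.94
Sum of distinct covariances = 5.47
σ²_T = sum of item variances + 2·Σcov = 12.94 + 2 × 5.47 = 23.88
α = (6/5)·(1 − 12.94/23.88) = 0.550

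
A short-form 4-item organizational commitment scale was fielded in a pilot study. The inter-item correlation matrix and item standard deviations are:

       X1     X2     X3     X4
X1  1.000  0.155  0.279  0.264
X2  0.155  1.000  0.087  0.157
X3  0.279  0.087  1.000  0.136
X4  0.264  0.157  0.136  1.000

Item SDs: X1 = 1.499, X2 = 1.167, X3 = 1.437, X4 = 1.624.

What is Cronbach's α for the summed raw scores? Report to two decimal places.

α = 0.47

Σσ²ᵢ = 1.499² + 1.167² + 1.437² + 1.624² = 8.3112
Covariances σ_ij = r_ij · s_i · s_j:
  σ(X1,X2) = 0.155 × 1.499 × 1.167 = 0.2711
  σ(X1,X3) = 0.279 × 1.499 × 1.437 = 0.6010
  σ(X1,X4) = 0.264 × 1.499 × 1.624 = 0.6427
  σ(X2,X3) = 0.087 × 1.167 × 1.437 = 0.1459
  σ(X2,X4) = 0.157 × 1.167 × 1.624 = 0.2975
  σ(X3,X4) = 0.136 × 1.437 × 1.624 = 0.3174
σ²_T = Σσ²ᵢ + 2·Σσ_ij = 8.3112 + 2 × 2.2756 = 12.8624
α = (4/3)·(1 − 8.3112/12.8624) = 0.47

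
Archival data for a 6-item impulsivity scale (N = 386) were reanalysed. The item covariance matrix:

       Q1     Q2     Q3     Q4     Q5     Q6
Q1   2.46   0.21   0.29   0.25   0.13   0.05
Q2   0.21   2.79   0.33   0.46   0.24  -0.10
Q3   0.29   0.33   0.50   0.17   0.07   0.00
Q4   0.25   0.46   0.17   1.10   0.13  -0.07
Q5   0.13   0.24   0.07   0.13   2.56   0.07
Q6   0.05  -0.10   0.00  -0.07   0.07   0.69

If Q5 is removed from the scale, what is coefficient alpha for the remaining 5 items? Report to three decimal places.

Remaining items: Q1, Q2, Q3, Q4, Q6 (k = 5).
ΣVar(i) = 2.46 + 2.79 + 0.50 + 1.10 + 0.69 = 7.54
Var(T) = 7.54 + 2 × 1.59 = 10.72
α (item deleted) = (5/4)·(1 − 7.54/10.72) = 0.371

coefficient alpha = 0.371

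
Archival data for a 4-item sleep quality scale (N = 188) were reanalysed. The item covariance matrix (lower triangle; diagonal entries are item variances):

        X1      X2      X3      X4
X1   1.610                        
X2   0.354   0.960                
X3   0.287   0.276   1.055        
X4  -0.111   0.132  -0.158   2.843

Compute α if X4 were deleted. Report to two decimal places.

Remaining items: X1, X2, X3 (k = 3).
Σσᵢ² = 1.610 + 0.960 + 1.055 = 3.625
Var(T) = 3.625 + 2 × 0.917 = 5.459
α (item deleted) = (3/2)·(1 − 3.625/5.459) = 0.50

α = 0.50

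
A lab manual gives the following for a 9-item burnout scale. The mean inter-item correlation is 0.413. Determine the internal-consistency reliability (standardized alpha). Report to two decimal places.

standardized alpha = 0.86

Standardized α = k·r̄ / (1 + (k−1)·r̄) = 9 × 0.413 / (1 + 8 × 0.413)
  = 3.7170 / 4.3040 = 0.86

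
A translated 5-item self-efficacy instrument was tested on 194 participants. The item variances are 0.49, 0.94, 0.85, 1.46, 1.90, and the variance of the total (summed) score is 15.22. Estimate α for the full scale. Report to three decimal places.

Σσ²ᵢ = 0.49 + 0.94 + 0.85 + 1.46 + 1.90 = 5.64
α = (k/(k−1))·(1 − Σσ²ᵢ/Var(T)) = (5/4)·(1 − 5.64/15.22) = 0.787

α = 0.787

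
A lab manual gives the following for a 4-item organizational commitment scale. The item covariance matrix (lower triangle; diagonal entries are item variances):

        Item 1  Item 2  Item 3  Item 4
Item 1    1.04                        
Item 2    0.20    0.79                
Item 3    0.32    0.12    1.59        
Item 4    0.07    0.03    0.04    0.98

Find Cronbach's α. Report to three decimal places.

sum of item variances = 1.04 + 0.79 + 1.59 + 0.98 = 4.40
Sum of the distinct covariances = 0.78
σ²_total = 4.40 + 2 × 0.78 = 5.96
α = (k/(k−1))·(1 − sum of item variances/σ²_total) = (4/3)·(1 − 4.40/5.96) = 0.349

Cronbach's α = 0.349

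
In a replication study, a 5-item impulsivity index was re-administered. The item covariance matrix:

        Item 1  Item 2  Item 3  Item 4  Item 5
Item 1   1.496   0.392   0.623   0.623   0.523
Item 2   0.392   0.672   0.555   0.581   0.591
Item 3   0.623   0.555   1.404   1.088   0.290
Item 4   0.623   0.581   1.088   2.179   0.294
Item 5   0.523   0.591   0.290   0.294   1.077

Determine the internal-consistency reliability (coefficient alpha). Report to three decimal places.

Σσᵢ² = 1.496 + 0.672 + 1.404 + 2.179 + 1.077 = 6.828
Sum of off-diagonal covariances = 5.560
σ²_total = 6.828 + 2 × 5.560 = 17.948
α = (k/(k−1))·(1 − Σσᵢ²/σ²_total) = (5/4)·(1 − 6.828/17.948) = 0.774

coefficient alpha = 0.774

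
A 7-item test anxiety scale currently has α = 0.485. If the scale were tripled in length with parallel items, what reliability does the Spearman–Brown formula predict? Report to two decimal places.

Length factor m = 3
α' = m·α / (1 + (m−1)·α)
   = 3 × 0.485 / (1 + (3 − 1) × 0.485)
   = 1.4550 / 1.9700 = 0.74

predicted reliability = 0.74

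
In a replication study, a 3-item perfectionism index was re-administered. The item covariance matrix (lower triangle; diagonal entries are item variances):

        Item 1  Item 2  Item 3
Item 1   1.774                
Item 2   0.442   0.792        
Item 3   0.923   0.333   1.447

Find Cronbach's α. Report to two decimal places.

α = 0.69

Σσ²ᵢ = 1.774 + 0.792 + 1.447 = 4.013
Sum of the distinct covariances = 1.698
σ²_total = 4.013 + 2 × 1.698 = 7.409
α = (k/(k−1))·(1 − Σσ²ᵢ/σ²_total) = (3/2)·(1 − 4.013/7.409) = 0.69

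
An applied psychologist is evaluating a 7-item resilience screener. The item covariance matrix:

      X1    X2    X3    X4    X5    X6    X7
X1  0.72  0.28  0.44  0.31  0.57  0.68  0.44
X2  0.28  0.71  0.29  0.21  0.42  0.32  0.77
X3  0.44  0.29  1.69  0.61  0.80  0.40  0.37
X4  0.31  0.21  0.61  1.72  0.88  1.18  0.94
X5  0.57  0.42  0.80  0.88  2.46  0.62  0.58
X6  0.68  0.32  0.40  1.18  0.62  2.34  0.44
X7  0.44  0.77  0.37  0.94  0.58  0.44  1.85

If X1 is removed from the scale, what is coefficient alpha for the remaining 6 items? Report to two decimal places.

coefficient alpha = 0.75

Remaining items: X2, X3, X4, X5, X6, X7 (k = 6).
Σσᵢ² = 0.71 + 1.69 + 1.72 + 2.46 + 2.34 + 1.85 = 10.77
σ²_T = 10.77 + 2 × 8.83 = 28.43
α (item deleted) = (6/5)·(1 − 10.77/28.43) = 0.75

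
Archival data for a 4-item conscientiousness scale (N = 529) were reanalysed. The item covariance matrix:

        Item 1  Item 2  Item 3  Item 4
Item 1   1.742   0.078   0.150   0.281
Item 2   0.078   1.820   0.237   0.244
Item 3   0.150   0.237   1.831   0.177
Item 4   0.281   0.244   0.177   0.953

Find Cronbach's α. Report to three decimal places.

sum of item variances = 1.742 + 1.820 + 1.831 + 0.953 = 6.346
Sum of the distinct covariances = 1.167
σ²_total = 6.346 + 2 × 1.167 = 8.680
α = (k/(k−1))·(1 − sum of item variances/σ²_total) = (4/3)·(1 − 6.346/8.680) = 0.359

Cronbach's α = 0.359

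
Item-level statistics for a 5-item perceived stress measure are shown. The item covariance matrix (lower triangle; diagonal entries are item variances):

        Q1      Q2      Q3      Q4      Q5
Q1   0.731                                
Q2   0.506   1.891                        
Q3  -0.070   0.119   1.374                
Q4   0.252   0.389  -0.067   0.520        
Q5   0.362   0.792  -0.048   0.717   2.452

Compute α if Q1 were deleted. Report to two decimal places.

α = 0.51

Remaining items: Q2, Q3, Q4, Q5 (k = 4).
Σσᵢ² = 1.891 + 1.374 + 0.520 + 2.452 = 6.237
σ²_T = 6.237 + 2 × 1.902 = 10.041
α (item deleted) = (4/3)·(1 − 6.237/10.041) = 0.51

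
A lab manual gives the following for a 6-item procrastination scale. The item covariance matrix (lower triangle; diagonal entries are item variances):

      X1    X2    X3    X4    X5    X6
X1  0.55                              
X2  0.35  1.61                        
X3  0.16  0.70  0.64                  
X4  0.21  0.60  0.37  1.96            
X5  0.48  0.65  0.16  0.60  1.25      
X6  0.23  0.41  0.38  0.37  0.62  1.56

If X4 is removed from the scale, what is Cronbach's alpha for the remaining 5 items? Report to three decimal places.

Cronbach's alpha = 0.745

Remaining items: X1, X2, X3, X5, X6 (k = 5).
Σσ²ᵢ = 0.55 + 1.61 + 0.64 + 1.25 + 1.56 = 5.61
total variance = 5.61 + 2 × 4.14 = 13.89
α (item deleted) = (5/4)·(1 − 5.61/13.89) = 0.745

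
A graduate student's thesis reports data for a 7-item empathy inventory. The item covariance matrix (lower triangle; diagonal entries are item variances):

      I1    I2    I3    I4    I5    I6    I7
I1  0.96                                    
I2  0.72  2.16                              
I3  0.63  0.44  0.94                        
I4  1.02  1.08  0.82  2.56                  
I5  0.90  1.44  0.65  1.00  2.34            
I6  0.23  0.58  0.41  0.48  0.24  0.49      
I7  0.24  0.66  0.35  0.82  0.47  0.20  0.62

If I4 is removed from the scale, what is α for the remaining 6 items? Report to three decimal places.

Remaining items: I1, I2, I3, I5, I6, I7 (k = 6).
ΣVar(i) = 0.96 + 2.16 + 0.94 + 2.34 + 0.49 + 0.62 = 7.51
Var(T) = 7.51 + 2 × 8.16 = 23.83
α (item deleted) = (6/5)·(1 − 7.51/23.83) = 0.822

α = 0.822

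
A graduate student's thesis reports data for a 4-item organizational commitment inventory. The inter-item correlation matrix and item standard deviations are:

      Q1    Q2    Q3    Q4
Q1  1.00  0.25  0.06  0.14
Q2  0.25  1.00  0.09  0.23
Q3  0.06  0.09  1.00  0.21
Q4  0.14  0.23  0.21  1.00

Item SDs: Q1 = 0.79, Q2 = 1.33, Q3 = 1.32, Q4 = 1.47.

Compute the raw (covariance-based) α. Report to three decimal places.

Σσ²ᵢ = 0.79² + 1.33² + 1.32² + 1.47² = 6.2963
Covariances σ_ij = r_ij · s_i · s_j:
  σ(Q1,Q2) = 0.25 × 0.79 × 1.33 = 0.2627
  σ(Q1,Q3) = 0.06 × 0.79 × 1.32 = 0.0626
  σ(Q1,Q4) = 0.14 × 0.79 × 1.47 = 0.1626
  σ(Q2,Q3) = 0.09 × 1.33 × 1.32 = 0.1580
  σ(Q2,Q4) = 0.23 × 1.33 × 1.47 = 0.4497
  σ(Q3,Q4) = 0.21 × 1.32 × 1.47 = 0.4075
σ²_T = Σσ²ᵢ + 2·Σσ_ij = 6.2963 + 2 × 1.5031 = 9.3025
α = (4/3)·(1 − 6.2963/9.3025) = 0.431

α = 0.431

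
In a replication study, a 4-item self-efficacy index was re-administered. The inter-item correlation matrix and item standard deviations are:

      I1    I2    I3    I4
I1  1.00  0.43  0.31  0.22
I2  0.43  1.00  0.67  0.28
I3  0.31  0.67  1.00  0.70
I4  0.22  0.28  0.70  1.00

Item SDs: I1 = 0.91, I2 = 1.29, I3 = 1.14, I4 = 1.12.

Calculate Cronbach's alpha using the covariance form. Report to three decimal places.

Σσ²ᵢ = 0.91² + 1.29² + 1.14² + 1.12² = 5.0462
Covariances σ_ij = r_ij · s_i · s_j:
  σ(I1,I2) = 0.43 × 0.91 × 1.29 = 0.5048
  σ(I1,I3) = 0.31 × 0.91 × 1.14 = 0.3216
  σ(I1,I4) = 0.22 × 0.91 × 1.12 = 0.2242
  σ(I2,I3) = 0.67 × 1.29 × 1.14 = 0.9853
  σ(I2,I4) = 0.28 × 1.29 × 1.12 = 0.4045
  σ(I3,I4) = 0.70 × 1.14 × 1.12 = 0.8938
σ²_T = Σσ²ᵢ + 2·Σσ_ij = 5.0462 + 2 × 3.3342 = 11.7146
α = (4/3)·(1 − 5.0462/11.7146) = 0.759

α = 0.759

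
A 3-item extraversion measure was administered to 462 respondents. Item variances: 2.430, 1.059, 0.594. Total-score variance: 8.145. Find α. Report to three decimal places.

ΣVar(i) = 2.430 + 1.059 + 0.594 = 4.083
α = (k/(k−1))·(1 − ΣVar(i)/total variance) = (3/2)·(1 − 4.083/8.145) = 0.748

α = 0.748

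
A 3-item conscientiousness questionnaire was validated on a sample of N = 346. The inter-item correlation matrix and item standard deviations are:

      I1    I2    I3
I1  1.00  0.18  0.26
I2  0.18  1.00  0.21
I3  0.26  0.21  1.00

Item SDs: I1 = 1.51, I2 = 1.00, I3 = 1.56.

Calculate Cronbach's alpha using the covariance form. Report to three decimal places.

Σσ²ᵢ = 1.51² + 1.00² + 1.56² = 5.7137
Covariances σ_ij = r_ij · s_i · s_j:
  σ(I1,I2) = 0.18 × 1.51 × 1.00 = 0.2718
  σ(I1,I3) = 0.26 × 1.51 × 1.56 = 0.6125
  σ(I2,I3) = 0.21 × 1.00 × 1.56 = 0.3276
σ²_T = Σσ²ᵢ + 2·Σσ_ij = 5.7137 + 2 × 1.2119 = 8.1375
α = (3/2)·(1 − 5.7137/8.1375) = 0.447

α = 0.447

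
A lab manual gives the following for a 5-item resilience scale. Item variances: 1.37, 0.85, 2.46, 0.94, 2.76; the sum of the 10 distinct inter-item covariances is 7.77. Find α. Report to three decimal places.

Σσ²ᵢ = 1.37 + 0.85 + 2.46 + 0.94 + 2.76 = 8.38
Sum of distinct covariances = 7.77
total variance = Σσ²ᵢ + 2·Σcov = 8.38 + 2 × 7.77 = 23.92
α = (5/4)·(1 − 8.38/23.92) = 0.812

α = 0.812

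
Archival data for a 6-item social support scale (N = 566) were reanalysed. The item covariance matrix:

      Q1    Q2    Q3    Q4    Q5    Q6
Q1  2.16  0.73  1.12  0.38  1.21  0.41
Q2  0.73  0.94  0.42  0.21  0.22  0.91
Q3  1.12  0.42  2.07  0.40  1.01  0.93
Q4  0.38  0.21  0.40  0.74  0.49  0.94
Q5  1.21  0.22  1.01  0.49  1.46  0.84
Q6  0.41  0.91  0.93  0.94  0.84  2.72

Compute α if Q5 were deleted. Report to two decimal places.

Remaining items: Q1, Q2, Q3, Q4, Q6 (k = 5).
ΣVar(i) = 2.16 + 0.94 + 2.07 + 0.74 + 2.72 = 8.63
σ²_T = 8.63 + 2 × 6.45 = 21.53
α (item deleted) = (5/4)·(1 − 8.63/21.53) = 0.75

α = 0.75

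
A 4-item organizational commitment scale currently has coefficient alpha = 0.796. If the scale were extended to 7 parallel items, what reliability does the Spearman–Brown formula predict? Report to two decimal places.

Length factor m = 7/4 = 1.7500
α' = m·α / (1 + (m−1)·α)
   = 7/4 × 0.796 / (1 + (7/4 − 1) × 0.796)
   = 1.3930 / 1.5970 = 0.87

predicted reliability = 0.87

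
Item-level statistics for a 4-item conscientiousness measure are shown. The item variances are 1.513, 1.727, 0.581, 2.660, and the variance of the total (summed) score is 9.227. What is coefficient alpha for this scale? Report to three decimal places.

ΣVar(i) = 1.513 + 1.727 + 0.581 + 2.660 = 6.481
α = (k/(k−1))·(1 − ΣVar(i)/Var(T)) = (4/3)·(1 − 6.481/9.227) = 0.397

coefficient alpha = 0.397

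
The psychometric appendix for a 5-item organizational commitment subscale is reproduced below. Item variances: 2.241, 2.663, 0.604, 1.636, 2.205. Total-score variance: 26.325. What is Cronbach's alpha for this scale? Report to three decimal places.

α = 0.806

sum of item variances = 2.241 + 2.663 + 0.604 + 1.636 + 2.205 = 9.349
α = (k/(k−1))·(1 − sum of item variances/total variance) = (5/4)·(1 − 9.349/26.325) = 0.806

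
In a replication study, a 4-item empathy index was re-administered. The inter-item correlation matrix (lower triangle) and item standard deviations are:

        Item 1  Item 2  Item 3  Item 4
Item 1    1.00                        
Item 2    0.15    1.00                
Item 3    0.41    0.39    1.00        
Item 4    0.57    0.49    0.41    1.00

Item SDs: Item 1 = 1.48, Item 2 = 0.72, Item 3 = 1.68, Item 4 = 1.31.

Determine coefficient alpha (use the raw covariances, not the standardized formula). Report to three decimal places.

coefficient alpha = 0.709

Σσ²ᵢ = 1.48² + 0.72² + 1.68² + 1.31² = 7.2473
Covariances σ_ij = r_ij · s_i · s_j:
  σ(Item 1,Item 2) = 0.15 × 1.48 × 0.72 = 0.1598
  σ(Item 1,Item 3) = 0.41 × 1.48 × 1.68 = 1.0194
  σ(Item 1,Item 4) = 0.57 × 1.48 × 1.31 = 1.1051
  σ(Item 2,Item 3) = 0.39 × 0.72 × 1.68 = 0.4717
  σ(Item 2,Item 4) = 0.49 × 0.72 × 1.31 = 0.4622
  σ(Item 3,Item 4) = 0.41 × 1.68 × 1.31 = 0.9023
σ²_T = Σσ²ᵢ + 2·Σσ_ij = 7.2473 + 2 × 4.1205 = 15.4883
α = (4/3)·(1 − 7.2473/15.4883) = 0.709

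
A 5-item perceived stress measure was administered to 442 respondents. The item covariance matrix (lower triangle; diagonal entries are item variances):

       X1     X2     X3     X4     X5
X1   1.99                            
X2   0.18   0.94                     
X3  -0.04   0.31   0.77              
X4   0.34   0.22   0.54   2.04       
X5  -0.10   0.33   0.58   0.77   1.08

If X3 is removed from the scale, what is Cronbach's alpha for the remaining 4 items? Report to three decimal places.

Remaining items: X1, X2, X4, X5 (k = 4).
Σσᵢ² = 1.99 + 0.94 + 2.04 + 1.08 = 6.05
Var(T) = 6.05 + 2 × 1.74 = 9.53
α (item deleted) = (4/3)·(1 − 6.05/9.53) = 0.487

Cronbach's alpha = 0.487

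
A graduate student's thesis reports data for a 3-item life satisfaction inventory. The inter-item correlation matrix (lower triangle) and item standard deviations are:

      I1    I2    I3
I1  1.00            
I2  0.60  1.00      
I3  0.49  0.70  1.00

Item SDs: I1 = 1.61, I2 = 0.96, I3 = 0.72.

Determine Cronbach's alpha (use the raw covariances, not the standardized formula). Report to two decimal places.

Cronbach's alpha = 0.74

Σσ²ᵢ = 1.61² + 0.96² + 0.72² = 4.0321
Covariances σ_ij = r_ij · s_i · s_j:
  σ(I1,I2) = 0.60 × 1.61 × 0.96 = 0.9274
  σ(I1,I3) = 0.49 × 1.61 × 0.72 = 0.5680
  σ(I2,I3) = 0.70 × 0.96 × 0.72 = 0.4838
σ²_T = Σσ²ᵢ + 2·Σσ_ij = 4.0321 + 2 × 1.9792 = 7.9905
α = (3/2)·(1 − 4.0321/7.9905) = 0.74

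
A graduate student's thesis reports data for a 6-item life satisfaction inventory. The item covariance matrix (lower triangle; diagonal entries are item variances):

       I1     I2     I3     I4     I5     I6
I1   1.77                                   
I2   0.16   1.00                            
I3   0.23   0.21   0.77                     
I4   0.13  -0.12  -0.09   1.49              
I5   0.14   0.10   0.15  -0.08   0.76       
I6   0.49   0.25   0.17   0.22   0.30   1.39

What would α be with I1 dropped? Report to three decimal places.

α = 0.364

Remaining items: I2, I3, I4, I5, I6 (k = 5).
ΣVar(i) = 1.00 + 0.77 + 1.49 + 0.76 + 1.39 = 5.41
σ²_total = 5.41 + 2 × 1.11 = 7.63
α (item deleted) = (5/4)·(1 − 5.41/7.63) = 0.364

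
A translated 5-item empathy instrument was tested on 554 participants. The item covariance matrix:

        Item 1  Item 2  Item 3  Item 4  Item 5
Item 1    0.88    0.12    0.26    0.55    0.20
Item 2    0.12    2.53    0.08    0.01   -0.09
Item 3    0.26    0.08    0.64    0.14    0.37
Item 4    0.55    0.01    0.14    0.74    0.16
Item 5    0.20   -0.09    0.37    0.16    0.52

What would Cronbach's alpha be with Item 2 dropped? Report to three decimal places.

Remaining items: Item 1, Item 3, Item 4, Item 5 (k = 4).
Σσ²ᵢ = 0.88 + 0.64 + 0.74 + 0.52 = 2.78
σ²_T = 2.78 + 2 × 1.68 = 6.14
α (item deleted) = (4/3)·(1 − 2.78/6.14) = 0.730

Cronbach's alpha = 0.730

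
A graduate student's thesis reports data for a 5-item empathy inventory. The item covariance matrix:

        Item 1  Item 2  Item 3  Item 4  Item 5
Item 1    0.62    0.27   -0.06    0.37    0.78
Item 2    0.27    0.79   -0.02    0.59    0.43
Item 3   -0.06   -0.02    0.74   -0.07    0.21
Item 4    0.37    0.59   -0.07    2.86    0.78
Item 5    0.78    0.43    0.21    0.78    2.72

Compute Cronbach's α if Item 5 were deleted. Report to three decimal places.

Remaining items: Item 1, Item 2, Item 3, Item 4 (k = 4).
ΣVar(i) = 0.62 + 0.79 + 0.74 + 2.86 = 5.01
total variance = 5.01 + 2 × 1.08 = 7.17
α (item deleted) = (4/3)·(1 − 5.01/7.17) = 0.402

α = 0.402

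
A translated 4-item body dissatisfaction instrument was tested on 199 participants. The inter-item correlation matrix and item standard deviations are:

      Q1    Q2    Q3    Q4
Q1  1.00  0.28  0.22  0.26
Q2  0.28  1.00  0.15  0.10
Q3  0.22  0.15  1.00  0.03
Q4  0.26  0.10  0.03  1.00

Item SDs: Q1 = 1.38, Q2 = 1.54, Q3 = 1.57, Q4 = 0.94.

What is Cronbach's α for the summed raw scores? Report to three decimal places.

α = 0.453

Σσ²ᵢ = 1.38² + 1.54² + 1.57² + 0.94² = 7.6245
Covariances σ_ij = r_ij · s_i · s_j:
  σ(Q1,Q2) = 0.28 × 1.38 × 1.54 = 0.5951
  σ(Q1,Q3) = 0.22 × 1.38 × 1.57 = 0.4767
  σ(Q1,Q4) = 0.26 × 1.38 × 0.94 = 0.3373
  σ(Q2,Q3) = 0.15 × 1.54 × 1.57 = 0.3627
  σ(Q2,Q4) = 0.10 × 1.54 × 0.94 = 0.1448
  σ(Q3,Q4) = 0.03 × 1.57 × 0.94 = 0.0443
σ²_T = Σσ²ᵢ + 2·Σσ_ij = 7.6245 + 2 × 1.9609 = 11.5463
α = (4/3)·(1 − 7.6245/11.5463) = 0.453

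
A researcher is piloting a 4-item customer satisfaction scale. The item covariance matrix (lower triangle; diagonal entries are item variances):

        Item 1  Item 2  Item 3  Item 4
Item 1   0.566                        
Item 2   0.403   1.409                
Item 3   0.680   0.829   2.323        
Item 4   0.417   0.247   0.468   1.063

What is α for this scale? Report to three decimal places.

sum of item variances = 0.566 + 1.409 + 2.323 + 1.063 = 5.361
Σ_{i<j} σ_ij = 3.044
Var(T) = 5.361 + 2 × 3.044 = 11.449
α = (k/(k−1))·(1 − sum of item variances/Var(T)) = (4/3)·(1 − 5.361/11.449) = 0.709

α = 0.709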